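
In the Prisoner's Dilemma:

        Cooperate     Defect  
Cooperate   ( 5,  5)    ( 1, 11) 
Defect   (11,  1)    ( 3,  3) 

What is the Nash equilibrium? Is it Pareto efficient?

(Defect, Defect) is NE; not Pareto efficient

Work:
Defect dominates Cooperate for both players:
If P2 cooperates: Defect (11) > Cooperate (5)
If P2 defects: Defect (3) > Cooperate (1)
NE: (Defect, Defect) with payoff (3, 3)
But (Cooperate, Cooperate) = (5, 5) Pareto dominates (3, 3)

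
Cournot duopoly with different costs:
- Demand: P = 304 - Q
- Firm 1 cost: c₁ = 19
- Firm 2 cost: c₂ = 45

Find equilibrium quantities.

q₁* = 103.67, q₂* = 77.67

Work:
Reaction: q₁ = (304 - 19 - q₂)/2
Reaction: q₂ = (304 - 45 - q₁)/2
Solve simultaneously:
q₁* = (304 - 2×19 + 45)/3 = 103.67
q₂* = (304 - 2×45 + 19)/3 = 77.67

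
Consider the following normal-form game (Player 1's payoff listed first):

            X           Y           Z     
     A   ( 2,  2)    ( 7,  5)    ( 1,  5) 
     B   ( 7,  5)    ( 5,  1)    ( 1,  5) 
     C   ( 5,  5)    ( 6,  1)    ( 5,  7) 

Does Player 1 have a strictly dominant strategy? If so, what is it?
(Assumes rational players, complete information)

No strictly dominant strategy exists for Player 1

Work:
A strategy strictly dominates another if it gives a strictly higher payoff against every opponent action. Compare each pair of P1's strategies column-by-column:
  A vs B: [2 vs 7, 7 vs 5, 1 vs 1] → A does not strictly dominate B (column X: 2 ≤ 7)
  A vs C: [2 vs 5, 7 vs 6, 1 vs 5] → A does not strictly dominate C (column X: 2 ≤ 5)
  B vs A: [7 vs 2, 5 vs 7, 1 vs 1] → B does not strictly dominate A (column Y: 5 ≤ 7)
  B vs C: [7 vs 5, 5 vs 6, 1 vs 5] → B does not strictly dominate C (column Y: 5 ≤ 6)
  C vs A: [5 vs 2, 6 vs 7, 5 vs 1] → C does not strictly dominate A (column Y: 6 ≤ 7)
  C vs B: [5 vs 7, 6 vs 5, 5 vs 1] → C does not strictly dominate B (column X: 5 ≤ 7)
No single strategy strictly dominates all others → no strictly dominant strategy.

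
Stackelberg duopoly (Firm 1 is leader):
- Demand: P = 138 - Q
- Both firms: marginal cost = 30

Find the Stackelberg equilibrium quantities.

q₁* (leader) = 54.0, q₂* (follower) = 27.0

Work:
Follower's reaction: q₂ = (a - c - q₁)/2
Leader substitutes: π₁ = q₁·(a - q₁ - (a-c-q₁)/2 - c)
FOC: q₁* = (138 - 30)/2 = 54.00
Then: q₂* = (138 - 30 - 54.0)/2 = 27.00
Leader has first-mover advantage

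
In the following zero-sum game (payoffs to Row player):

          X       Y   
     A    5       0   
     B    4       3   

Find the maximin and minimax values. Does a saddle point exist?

Maximin = 3, Minimax = 3, Saddle: True

Work:
Row minimums: [0, 3] → maximin = 3
Column maximums: [5, 3] → minimax = 3
Saddle point exists! Game value = 3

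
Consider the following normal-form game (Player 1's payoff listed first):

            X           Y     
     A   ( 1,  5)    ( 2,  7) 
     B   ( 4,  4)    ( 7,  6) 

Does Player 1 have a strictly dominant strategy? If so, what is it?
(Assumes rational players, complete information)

Yes, Player 1's strictly dominant strategy is B

Work:
A strategy strictly dominates another if it gives a strictly higher payoff against every opponent action. Compare each pair of P1's strategies column-by-column:
  A vs B: [1 vs 4, 2 vs 7] → A does not strictly dominate B (column X: 1 ≤ 4)
  B vs A: [4 vs 1, 7 vs 2] → B strictly dominates A
B strictly dominates every other strategy → strictly dominant.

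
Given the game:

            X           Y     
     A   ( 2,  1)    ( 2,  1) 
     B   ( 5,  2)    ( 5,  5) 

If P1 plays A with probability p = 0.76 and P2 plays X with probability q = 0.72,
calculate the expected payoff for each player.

E[P1] = 2.72, E[P2] = 1.4416

Work:
E[P1] = p·q·π₁(A,X) + p·(1-q)·π₁(A,Y) + (1-p)·q·π₁(B,X) + (1-p)·(1-q)·π₁(B,Y)
= 0.76·0.72·2 + 0.76·0.28·2 + 0.24·0.72·5 + 0.24·0.28·5
= 2.72

E[P2] = 1.4416 (similar calculation)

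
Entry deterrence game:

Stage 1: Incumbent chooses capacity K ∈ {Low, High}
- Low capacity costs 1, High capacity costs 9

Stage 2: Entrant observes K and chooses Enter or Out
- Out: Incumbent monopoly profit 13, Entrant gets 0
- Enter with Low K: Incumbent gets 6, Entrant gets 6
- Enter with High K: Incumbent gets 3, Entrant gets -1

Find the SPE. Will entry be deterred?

SPE: (Low, Enter|Low, Out|High); Entry not deterred. Incumbent net profit = 5, Entrant gets 6

Work:
After Low K: Entrant enters (6 > 0)
After High K: Entrant stays out (-1 < 0)
Incumbent: Low → 6−1=5, High → 13−9=4
Incumbent chooses Low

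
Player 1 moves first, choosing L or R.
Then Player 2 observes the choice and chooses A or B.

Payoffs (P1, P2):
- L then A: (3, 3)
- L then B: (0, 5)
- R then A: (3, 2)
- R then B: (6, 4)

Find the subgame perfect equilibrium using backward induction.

P1 plays R, P2 plays B after L and B after R; Payoff (6, 4)

Work:
Backward induction:
After L: P2 chooses B → P1 gets 0
After R: P2 chooses B → P1 gets 6
P1 chooses R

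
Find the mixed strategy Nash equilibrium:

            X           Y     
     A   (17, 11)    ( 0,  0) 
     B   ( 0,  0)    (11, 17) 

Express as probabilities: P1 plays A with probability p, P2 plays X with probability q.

p = 0.6071, q = 0.3929

Work:
Find probabilities that make opponent indifferent:
P2 chooses q to make P1 indifferent between A and B
P1 chooses p to make P2 indifferent between X and Y
Mixed NE: P1 plays (A: 0.6071, B: 0.3929), P2 plays (X: 0.3929, Y: 0.6071)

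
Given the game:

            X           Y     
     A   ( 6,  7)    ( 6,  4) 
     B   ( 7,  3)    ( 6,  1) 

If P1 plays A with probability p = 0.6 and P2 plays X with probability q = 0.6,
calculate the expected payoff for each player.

E[P1] = 6.24, E[P2] = 4.36

Work:
E[P1] = p·q·π₁(A,X) + p·(1-q)·π₁(A,Y) + (1-p)·q·π₁(B,X) + (1-p)·(1-q)·π₁(B,Y)
= 0.6·0.6·6 + 0.6·0.4·6 + 0.4·0.6·7 + 0.4·0.4·6
= 6.24

E[P2] = 4.36 (similar calculation)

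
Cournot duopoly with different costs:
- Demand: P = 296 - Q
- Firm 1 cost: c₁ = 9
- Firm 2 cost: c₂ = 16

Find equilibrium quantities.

q₁* = 98.0, q₂* = 91.0

Work:
Reaction: q₁ = (296 - 9 - q₂)/2
Reaction: q₂ = (296 - 16 - q₁)/2
Solve simultaneously:
q₁* = (296 - 2×9 + 16)/3 = 98.0
q₂* = (296 - 2×16 + 9)/3 = 91.0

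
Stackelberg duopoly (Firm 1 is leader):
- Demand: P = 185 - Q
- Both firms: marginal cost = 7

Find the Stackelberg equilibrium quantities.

q₁* (leader) = 89.0, q₂* (follower) = 44.5

Work:
Follower's reaction: q₂ = (a - c - q₁)/2
Leader substitutes: π₁ = q₁·(a - q₁ - (a-c-q₁)/2 - c)
FOC: q₁* = (185 - 7)/2 = 89.00
Then: q₂* = (185 - 7 - 89.0)/2 = 44.50
Leader has first-mover advantage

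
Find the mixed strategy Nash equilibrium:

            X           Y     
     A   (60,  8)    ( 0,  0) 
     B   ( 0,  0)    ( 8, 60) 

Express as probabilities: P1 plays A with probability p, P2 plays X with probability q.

p = 0.8824, q = 0.1176

Work:
Find probabilities that make opponent indifferent:
P2 chooses q to make P1 indifferent between A and B
P1 chooses p to make P2 indifferent between X and Y
Mixed NE: P1 plays (A: 0.8824, B: 0.1176), P2 plays (X: 0.1176, Y: 0.8824)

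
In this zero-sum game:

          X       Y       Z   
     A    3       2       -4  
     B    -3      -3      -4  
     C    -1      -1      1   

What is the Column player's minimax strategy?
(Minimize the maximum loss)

Column should play Z, value = 1

Work:
Column player minimizes Row's maximum payoff:
Column X: max payoff to Row = 3
Column Y: max payoff to Row = 2
Column Z: max payoff to Row = 1
Minimum is 1, achieved by column Z.
Minimax strategy: Z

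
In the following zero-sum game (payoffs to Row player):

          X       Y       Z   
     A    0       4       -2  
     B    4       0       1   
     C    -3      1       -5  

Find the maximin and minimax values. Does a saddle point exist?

Maximin = 0, Minimax = 1, Saddle: False

Work:
Row minimums: [-2, 0, -5] → maximin = 0
Column maximums: [4, 4, 1] → minimax = 1
No saddle point (maximin ≠ minimax). Mixed strategy needed.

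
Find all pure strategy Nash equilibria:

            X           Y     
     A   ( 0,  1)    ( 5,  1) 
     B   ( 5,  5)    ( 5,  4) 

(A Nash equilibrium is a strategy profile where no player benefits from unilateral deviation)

Nash equilibrium: (A, Y), (B, X)

Work:
Best responses:
  P1 vs X: payoffs [0, 5] → best response B (payoff 5)
  P1 vs Y: payoffs [5, 5] → best response A/B (payoff 5)
  P2 vs A: payoffs [1, 1] → best response X/Y (payoff 1)
  P2 vs B: payoffs [5, 4] → best response X (payoff 5)
Mutual best responses: (A,Y), (B,X) → Nash equilibria.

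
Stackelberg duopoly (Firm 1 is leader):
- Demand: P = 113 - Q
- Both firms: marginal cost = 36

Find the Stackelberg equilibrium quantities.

q₁* (leader) = 38.5, q₂* (follower) = 19.25

Work:
Follower's reaction: q₂ = (a - c - q₁)/2
Leader substitutes: π₁ = q₁·(a - q₁ - (a-c-q₁)/2 - c)
FOC: q₁* = (113 - 36)/2 = 38.50
Then: q₂* = (113 - 36 - 38.5)/2 = 19.25
Leader has first-mover advantage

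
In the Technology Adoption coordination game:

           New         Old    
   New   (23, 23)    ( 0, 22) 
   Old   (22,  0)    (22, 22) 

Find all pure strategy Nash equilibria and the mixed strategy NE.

Pure NE: (New, New) and (Old, Old); Mixed NE: p = 0.9565, q = 0.9565

Work:
Check pure NE:
(New, New): (23, 23) - no unilateral deviation beneficial
(Old, Old): (22, 22) - no unilateral deviation beneficial
Mixed NE: P1 plays New with p = 0.9565, P2 plays New with q = 0.9565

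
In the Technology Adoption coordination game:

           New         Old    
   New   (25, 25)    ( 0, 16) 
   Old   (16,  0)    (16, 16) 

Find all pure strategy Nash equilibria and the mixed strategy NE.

Pure NE: (New, New) and (Old, Old); Mixed NE: p = 0.64, q = 0.64

Work:
Check pure NE:
(New, New): (25, 25) - no unilateral deviation beneficial
(Old, Old): (16, 16) - no unilateral deviation beneficial
Mixed NE: P1 plays New with p = 0.64, P2 plays New with q = 0.64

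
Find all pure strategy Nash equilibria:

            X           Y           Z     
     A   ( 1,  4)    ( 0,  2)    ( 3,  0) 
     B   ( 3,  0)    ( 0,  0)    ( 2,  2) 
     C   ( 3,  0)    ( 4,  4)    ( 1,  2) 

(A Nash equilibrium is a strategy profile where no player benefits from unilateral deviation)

Nash equilibrium: (C, Y)

Work:
Best responses:
  P1 vs X: payoffs [1, 3, 3] → best response B/C (payoff 3)
  P1 vs Y: payoffs [0, 0, 4] → best response C (payoff 4)
  P1 vs Z: payoffs [3, 2, 1] → best response A (payoff 3)
  P2 vs A: payoffs [4, 2, 0] → best response X (payoff 4)
  P2 vs B: payoffs [0, 0, 2] → best response Z (payoff 2)
  P2 vs C: payoffs [0, 4, 2] → best response Y (payoff 4)
Mutual best responses: (C,Y) → Nash equilibria.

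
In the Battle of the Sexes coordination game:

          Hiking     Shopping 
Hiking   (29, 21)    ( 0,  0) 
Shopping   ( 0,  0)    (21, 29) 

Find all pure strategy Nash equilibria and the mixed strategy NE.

Pure NE: (Hiking, Hiking) and (Shopping, Shopping); Mixed NE: p = 0.58, q = 0.42

Work:
Check pure NE:
(Hiking, Hiking): (29, 21) - no unilateral deviation beneficial
(Shopping, Shopping): (21, 29) - no unilateral deviation beneficial
Mixed NE: P1 plays Hiking with p = 0.58, P2 plays Hiking with q = 0.42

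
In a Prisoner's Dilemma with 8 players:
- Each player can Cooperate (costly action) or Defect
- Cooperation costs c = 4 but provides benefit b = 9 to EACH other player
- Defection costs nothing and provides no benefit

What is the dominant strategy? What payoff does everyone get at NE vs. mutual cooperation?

Dominant: Defect; NE payoff = 0; Coop payoff = 59

Work:
Defect dominates (saves cost c = 4, benefit to others is external)
NE: All defect → everyone gets 0
If all cooperate: each receives (7)×9 - 4 = 59
Social dilemma: 59 > 0 but NE gives 0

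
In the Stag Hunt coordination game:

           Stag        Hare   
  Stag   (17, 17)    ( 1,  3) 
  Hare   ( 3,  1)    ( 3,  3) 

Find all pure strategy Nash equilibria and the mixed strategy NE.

Pure NE: (Stag, Stag) and (Hare, Hare); Mixed NE: p = 0.125, q = 0.125

Work:
Check pure NE:
(Stag, Stag): (17, 17) - no unilateral deviation beneficial
(Hare, Hare): (3, 3) - no unilateral deviation beneficial
Mixed NE: P1 plays Stag with p = 0.125, P2 plays Stag with q = 0.125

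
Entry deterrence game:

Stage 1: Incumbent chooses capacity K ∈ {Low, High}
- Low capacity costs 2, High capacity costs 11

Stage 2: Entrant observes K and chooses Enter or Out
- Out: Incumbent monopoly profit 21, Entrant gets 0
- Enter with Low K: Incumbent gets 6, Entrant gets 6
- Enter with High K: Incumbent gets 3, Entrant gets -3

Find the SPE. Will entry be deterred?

SPE: (High, Enter|Low, Out|High); Entry deterred. Incumbent net profit = 10

Work:
After Low K: Entrant enters (6 > 0)
After High K: Entrant stays out (-3 < 0)
Incumbent: Low → 6−2=4, High → 21−11=10
Incumbent chooses High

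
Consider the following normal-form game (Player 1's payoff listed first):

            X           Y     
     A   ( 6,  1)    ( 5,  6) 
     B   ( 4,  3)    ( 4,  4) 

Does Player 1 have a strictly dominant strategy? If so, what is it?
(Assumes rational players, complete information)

Yes, Player 1's strictly dominant strategy is A

Work:
A strategy strictly dominates another if it gives a strictly higher payoff against every opponent action. Compare each pair of P1's strategies column-by-column:
  A vs B: [6 vs 4, 5 vs 4] → A strictly dominates B
  B vs A: [4 vs 6, 4 vs 5] → B does not strictly dominate A (column X: 4 ≤ 6)
A strictly dominates every other strategy → strictly dominant.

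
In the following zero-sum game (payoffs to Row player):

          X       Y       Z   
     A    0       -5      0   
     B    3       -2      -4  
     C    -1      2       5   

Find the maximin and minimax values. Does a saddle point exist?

Maximin = -1, Minimax = 2, Saddle: False

Work:
Row minimums: [-5, -4, -1] → maximin = -1
Column maximums: [3, 2, 5] → minimax = 2
No saddle point (maximin ≠ minimax). Mixed strategy needed.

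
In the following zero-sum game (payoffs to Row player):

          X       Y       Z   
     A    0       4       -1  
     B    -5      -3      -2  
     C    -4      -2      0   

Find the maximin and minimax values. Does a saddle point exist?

Maximin = -1, Minimax = 0, Saddle: False

Work:
Row minimums: [-1, -5, -4] → maximin = -1
Column maximums: [0, 4, 0] → minimax = 0
No saddle point (maximin ≠ minimax). Mixed strategy needed.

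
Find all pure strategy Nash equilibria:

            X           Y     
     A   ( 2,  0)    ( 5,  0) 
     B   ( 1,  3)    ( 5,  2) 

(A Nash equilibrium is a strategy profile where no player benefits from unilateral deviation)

Nash equilibrium: (A, X), (A, Y)

Work:
Best responses:
  P1 vs X: payoffs [2, 1] → best response A (payoff 2)
  P1 vs Y: payoffs [5, 5] → best response A/B (payoff 5)
  P2 vs A: payoffs [0, 0] → best response X/Y (payoff 0)
  P2 vs B: payoffs [3, 2] → best response X (payoff 3)
Mutual best responses: (A,X), (A,Y) → Nash equilibria.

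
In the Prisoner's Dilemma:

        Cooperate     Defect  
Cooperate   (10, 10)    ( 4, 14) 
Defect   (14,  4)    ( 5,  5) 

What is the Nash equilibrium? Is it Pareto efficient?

(Defect, Defect) is NE; not Pareto efficient

Work:
Defect dominates Cooperate for both players:
If P2 cooperates: Defect (14) > Cooperate (10)
If P2 defects: Defect (5) > Cooperate (4)
NE: (Defect, Defect) with payoff (5, 5)
But (Cooperate, Cooperate) = (10, 10) Pareto dominates (5, 5)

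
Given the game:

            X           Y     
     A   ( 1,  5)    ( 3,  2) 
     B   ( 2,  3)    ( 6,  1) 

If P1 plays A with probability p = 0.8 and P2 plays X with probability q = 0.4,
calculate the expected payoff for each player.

E[P1] = 2.64, E[P2] = 2.92

Work:
E[P1] = p·q·π₁(A,X) + p·(1-q)·π₁(A,Y) + (1-p)·q·π₁(B,X) + (1-p)·(1-q)·π₁(B,Y)
= 0.8·0.4·1 + 0.8·0.6·3 + 0.2·0.4·2 + 0.2·0.6·6
= 2.64

E[P2] = 2.92 (similar calculation)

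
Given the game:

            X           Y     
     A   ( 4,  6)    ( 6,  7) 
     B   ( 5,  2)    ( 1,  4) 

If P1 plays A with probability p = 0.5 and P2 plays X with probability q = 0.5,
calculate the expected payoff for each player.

E[P1] = 4.0, E[P2] = 4.75

Work:
E[P1] = p·q·π₁(A,X) + p·(1-q)·π₁(A,Y) + (1-p)·q·π₁(B,X) + (1-p)·(1-q)·π₁(B,Y)
= 0.5·0.5·4 + 0.5·0.5·6 + 0.5·0.5·5 + 0.5·0.5·1
= 4.0

E[P2] = 4.75 (similar calculation)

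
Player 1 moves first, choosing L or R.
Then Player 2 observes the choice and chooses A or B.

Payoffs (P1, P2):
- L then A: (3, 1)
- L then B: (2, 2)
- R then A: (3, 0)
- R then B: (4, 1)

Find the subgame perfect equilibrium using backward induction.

P1 plays R, P2 plays B after L and B after R; Payoff (4, 1)

Work:
Backward induction:
After L: P2 chooses B → P1 gets 2
After R: P2 chooses B → P1 gets 4
P1 chooses R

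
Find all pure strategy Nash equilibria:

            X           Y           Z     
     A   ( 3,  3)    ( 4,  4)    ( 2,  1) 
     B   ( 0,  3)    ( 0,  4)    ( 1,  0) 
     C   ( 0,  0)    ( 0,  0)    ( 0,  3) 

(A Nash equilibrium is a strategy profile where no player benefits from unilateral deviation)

Nash equilibrium: (A, Y)

Work:
Best responses:
  P1 vs X: payoffs [3, 0, 0] → best response A (payoff 3)
  P1 vs Y: payoffs [4, 0, 0] → best response A (payoff 4)
  P1 vs Z: payoffs [2, 1, 0] → best response A (payoff 2)
  P2 vs A: payoffs [3, 4, 1] → best response Y (payoff 4)
  P2 vs B: payoffs [3, 4, 0] → best response Y (payoff 4)
  P2 vs C: payoffs [0, 0, 3] → best response Z (payoff 3)
Mutual best responses: (A,Y) → Nash equilibria.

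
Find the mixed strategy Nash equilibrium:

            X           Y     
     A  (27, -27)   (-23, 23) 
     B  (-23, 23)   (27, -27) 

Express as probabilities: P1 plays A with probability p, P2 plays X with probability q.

p = 0.5, q = 0.5

Work:
Find probabilities that make opponent indifferent:
P2 chooses q to make P1 indifferent between A and B
P1 chooses p to make P2 indifferent between X and Y
Mixed NE: P1 plays (A: 0.5, B: 0.5), P2 plays (X: 0.5, Y: 0.5)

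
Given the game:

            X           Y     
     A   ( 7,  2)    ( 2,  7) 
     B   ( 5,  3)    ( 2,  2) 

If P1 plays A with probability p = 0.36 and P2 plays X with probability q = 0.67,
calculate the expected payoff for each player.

E[P1] = 4.4924, E[P2] = 3.0228

Work:
E[P1] = p·q·π₁(A,X) + p·(1-q)·π₁(A,Y) + (1-p)·q·π₁(B,X) + (1-p)·(1-q)·π₁(B,Y)
= 0.36·0.67·7 + 0.36·0.33·2 + 0.64·0.67·5 + 0.64·0.33·2
= 4.4924

E[P2] = 3.0228 (similar calculation)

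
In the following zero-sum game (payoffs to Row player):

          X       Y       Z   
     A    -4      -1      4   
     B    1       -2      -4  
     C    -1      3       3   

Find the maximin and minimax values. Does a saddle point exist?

Maximin = -1, Minimax = 1, Saddle: False

Work:
Row minimums: [-4, -4, -1] → maximin = -1
Column maximums: [1, 3, 4] → minimax = 1
No saddle point (maximin ≠ minimax). Mixed strategy needed.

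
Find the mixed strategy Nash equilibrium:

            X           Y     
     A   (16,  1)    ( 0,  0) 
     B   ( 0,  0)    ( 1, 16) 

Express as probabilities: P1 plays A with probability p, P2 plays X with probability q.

p = 0.9412, q = 0.0588

Work:
Find probabilities that make opponent indifferent:
P2 chooses q to make P1 indifferent between A and B
P1 chooses p to make P2 indifferent between X and Y
Mixed NE: P1 plays (A: 0.9412, B: 0.0588), P2 plays (X: 0.0588, Y: 0.9412)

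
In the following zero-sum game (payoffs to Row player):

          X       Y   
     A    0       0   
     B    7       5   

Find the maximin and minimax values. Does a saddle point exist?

Maximin = 5, Minimax = 5, Saddle: True

Work:
Row minimums: [0, 5] → maximin = 5
Column maximums: [7, 5] → minimax = 5
Saddle point exists! Game value = 5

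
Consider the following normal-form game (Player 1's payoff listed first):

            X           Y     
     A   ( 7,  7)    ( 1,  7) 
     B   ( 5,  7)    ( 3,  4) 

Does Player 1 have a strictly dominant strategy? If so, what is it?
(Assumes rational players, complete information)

No strictly dominant strategy exists for Player 1

Work:
A strategy strictly dominates another if it gives a strictly higher payoff against every opponent action. Compare each pair of P1's strategies column-by-column:
  A vs B: [7 vs 5, 1 vs 3] → A does not strictly dominate B (column Y: 1 ≤ 3)
  B vs A: [5 vs 7, 3 vs 1] → B does not strictly dominate A (column X: 5 ≤ 7)
No single strategy strictly dominates all others → no strictly dominant strategy.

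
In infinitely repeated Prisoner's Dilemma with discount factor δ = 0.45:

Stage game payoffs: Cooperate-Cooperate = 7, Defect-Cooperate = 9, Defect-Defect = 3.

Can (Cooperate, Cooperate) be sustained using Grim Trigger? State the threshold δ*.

δ* = 0.3333; since δ = 0.45 ≥ 0.3333, cooperation can be sustained

Work:
For Grim Trigger:
Cooperate forever: 7/(1-δ)
Defect then punished: 9 + 3·δ/(1-δ)
Need: 7/(1-δ) ≥ 9 + 3·δ/(1-δ)
Solving: δ ≥ (T-R)/(T-P) = (9-7)/(9-3) = 0.3333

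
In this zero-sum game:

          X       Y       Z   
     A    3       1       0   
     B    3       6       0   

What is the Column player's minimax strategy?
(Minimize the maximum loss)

Column should play Z, value = 0

Work:
Column player minimizes Row's maximum payoff:
Column X: max payoff to Row = 3
Column Y: max payoff to Row = 6
Column Z: max payoff to Row = 0
Minimum is 0, achieved by column Z.
Minimax strategy: Z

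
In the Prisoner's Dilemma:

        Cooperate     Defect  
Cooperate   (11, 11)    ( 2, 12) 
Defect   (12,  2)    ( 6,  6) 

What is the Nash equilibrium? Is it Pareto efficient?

(Defect, Defect) is NE; not Pareto efficient

Work:
Defect dominates Cooperate for both players:
If P2 cooperates: Defect (12) > Cooperate (11)
If P2 defects: Defect (6) > Cooperate (2)
NE: (Defect, Defect) with payoff (6, 6)
But (Cooperate, Cooperate) = (11, 11) Pareto dominates (6, 6)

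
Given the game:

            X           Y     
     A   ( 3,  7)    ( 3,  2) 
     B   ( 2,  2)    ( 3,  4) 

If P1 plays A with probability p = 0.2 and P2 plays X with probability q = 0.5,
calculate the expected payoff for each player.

E[P1] = 2.6, E[P2] = 3.3

Work:
E[P1] = p·q·π₁(A,X) + p·(1-q)·π₁(A,Y) + (1-p)·q·π₁(B,X) + (1-p)·(1-q)·π₁(B,Y)
= 0.2·0.5·3 + 0.2·0.5·3 + 0.8·0.5·2 + 0.8·0.5·3
= 2.6

E[P2] = 3.3 (similar calculation)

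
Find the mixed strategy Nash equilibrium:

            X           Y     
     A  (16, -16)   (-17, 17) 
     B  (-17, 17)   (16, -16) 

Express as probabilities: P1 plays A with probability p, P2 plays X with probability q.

p = 0.5, q = 0.5

Work:
Find probabilities that make opponent indifferent:
P2 chooses q to make P1 indifferent between A and B
P1 chooses p to make P2 indifferent between X and Y
Mixed NE: P1 plays (A: 0.5, B: 0.5), P2 plays (X: 0.5, Y: 0.5)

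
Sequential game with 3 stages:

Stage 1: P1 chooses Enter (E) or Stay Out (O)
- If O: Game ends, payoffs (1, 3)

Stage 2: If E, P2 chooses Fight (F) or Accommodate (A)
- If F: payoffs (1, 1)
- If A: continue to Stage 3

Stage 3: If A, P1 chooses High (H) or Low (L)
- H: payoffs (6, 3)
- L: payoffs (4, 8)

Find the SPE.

SPE: (E, A, H); Outcome (6, 3)

Work:
Stage 3: P1 chooses H (6 vs 4)
Stage 2: P2: F->1, A->3 (anticipating H). Choose A
Stage 1: P1: O->1, E->6 (anticipating A, H). Choose E
SPE path: E -> A -> H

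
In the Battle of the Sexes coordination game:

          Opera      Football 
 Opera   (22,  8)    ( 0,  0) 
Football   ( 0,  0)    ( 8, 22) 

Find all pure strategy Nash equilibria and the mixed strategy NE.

Pure NE: (Opera, Opera) and (Football, Football); Mixed NE: p = 0.7333, q = 0.2667

Work:
Check pure NE:
(Opera, Opera): (22, 8) - no unilateral deviation beneficial
(Football, Football): (8, 22) - no unilateral deviation beneficial
Mixed NE: P1 plays Opera with p = 0.7333, P2 plays Opera with q = 0.2667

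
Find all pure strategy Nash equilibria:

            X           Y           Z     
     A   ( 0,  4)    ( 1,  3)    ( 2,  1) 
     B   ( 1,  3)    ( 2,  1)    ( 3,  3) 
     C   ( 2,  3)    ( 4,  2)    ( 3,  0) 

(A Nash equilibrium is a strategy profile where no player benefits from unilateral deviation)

Nash equilibrium: (B, Z), (C, X)

Work:
Best responses:
  P1 vs X: payoffs [0, 1, 2] → best response C (payoff 2)
  P1 vs Y: payoffs [1, 2, 4] → best response C (payoff 4)
  P1 vs Z: payoffs [2, 3, 3] → best response B/C (payoff 3)
  P2 vs A: payoffs [4, 3, 1] → best response X (payoff 4)
  P2 vs B: payoffs [3, 1, 3] → best response X/Z (payoff 3)
  P2 vs C: payoffs [3, 2, 0] → best response X (payoff 3)
Mutual best responses: (B,Z), (C,X) → Nash equilibria.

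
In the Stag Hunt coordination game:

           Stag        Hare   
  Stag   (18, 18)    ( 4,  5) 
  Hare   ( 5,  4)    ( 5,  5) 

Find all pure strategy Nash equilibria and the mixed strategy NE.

Pure NE: (Stag, Stag) and (Hare, Hare); Mixed NE: p = 0.0714, q = 0.0714

Work:
Check pure NE:
(Stag, Stag): (18, 18) - no unilateral deviation beneficial
(Hare, Hare): (5, 5) - no unilateral deviation beneficial
Mixed NE: P1 plays Stag with p = 0.0714, P2 plays Stag with q = 0.0714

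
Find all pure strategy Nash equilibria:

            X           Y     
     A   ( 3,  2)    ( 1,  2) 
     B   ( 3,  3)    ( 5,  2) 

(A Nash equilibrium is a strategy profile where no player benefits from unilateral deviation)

Nash equilibrium: (A, X), (B, X)

Work:
Best responses:
  P1 vs X: payoffs [3, 3] → best response A/B (payoff 3)
  P1 vs Y: payoffs [1, 5] → best response B (payoff 5)
  P2 vs A: payoffs [2, 2] → best response X/Y (payoff 2)
  P2 vs B: payoffs [3, 2] → best response X (payoff 3)
Mutual best responses: (A,X), (B,X) → Nash equilibria.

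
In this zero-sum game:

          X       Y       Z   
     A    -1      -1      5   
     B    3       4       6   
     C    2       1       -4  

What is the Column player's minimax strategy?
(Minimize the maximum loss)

Column should play X, value = 3

Work:
Column player minimizes Row's maximum payoff:
Column X: max payoff to Row = 3
Column Y: max payoff to Row = 4
Column Z: max payoff to Row = 6
Minimum is 3, achieved by column X.
Minimax strategy: X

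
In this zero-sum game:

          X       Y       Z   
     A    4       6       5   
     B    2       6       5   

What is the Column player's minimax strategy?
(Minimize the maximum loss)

Column should play X, value = 4

Work:
Column player minimizes Row's maximum payoff:
Column X: max payoff to Row = 4
Column Y: max payoff to Row = 6
Column Z: max payoff to Row = 5
Minimum is 4, achieved by column X.
Minimax strategy: X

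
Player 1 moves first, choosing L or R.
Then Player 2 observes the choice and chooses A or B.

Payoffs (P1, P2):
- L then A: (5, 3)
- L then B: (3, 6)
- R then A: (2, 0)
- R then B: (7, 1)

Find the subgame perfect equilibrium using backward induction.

P1 plays R, P2 plays B after L and B after R; Payoff (7, 1)

Work:
Backward induction:
After L: P2 chooses B → P1 gets 3
After R: P2 chooses B → P1 gets 7
P1 chooses R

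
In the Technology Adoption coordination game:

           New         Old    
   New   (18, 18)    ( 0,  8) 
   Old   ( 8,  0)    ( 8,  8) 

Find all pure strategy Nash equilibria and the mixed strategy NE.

Pure NE: (New, New) and (Old, Old); Mixed NE: p = 0.4444, q = 0.4444

Work:
Check pure NE:
(New, New): (18, 18) - no unilateral deviation beneficial
(Old, Old): (8, 8) - no unilateral deviation beneficial
Mixed NE: P1 plays New with p = 0.4444, P2 plays New with q = 0.4444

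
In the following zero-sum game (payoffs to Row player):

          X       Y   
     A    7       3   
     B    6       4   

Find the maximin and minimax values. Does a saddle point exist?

Maximin = 4, Minimax = 4, Saddle: True

Work:
Row minimums: [3, 4] → maximin = 4
Column maximums: [7, 4] → minimax = 4
Saddle point exists! Game value = 4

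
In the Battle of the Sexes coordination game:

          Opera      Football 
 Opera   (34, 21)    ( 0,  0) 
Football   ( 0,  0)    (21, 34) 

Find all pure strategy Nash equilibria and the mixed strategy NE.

Pure NE: (Opera, Opera) and (Football, Football); Mixed NE: p = 0.6182, q = 0.3818

Work:
Check pure NE:
(Opera, Opera): (34, 21) - no unilateral deviation beneficial
(Football, Football): (21, 34) - no unilateral deviation beneficial
Mixed NE: P1 plays Opera with p = 0.6182, P2 plays Opera with q = 0.3818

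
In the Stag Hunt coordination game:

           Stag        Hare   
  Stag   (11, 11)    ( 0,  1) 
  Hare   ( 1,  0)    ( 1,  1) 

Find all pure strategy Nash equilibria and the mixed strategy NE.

Pure NE: (Stag, Stag) and (Hare, Hare); Mixed NE: p = 0.0909, q = 0.0909

Work:
Check pure NE:
(Stag, Stag): (11, 11) - no unilateral deviation beneficial
(Hare, Hare): (1, 1) - no unilateral deviation beneficial
Mixed NE: P1 plays Stag with p = 0.0909, P2 plays Stag with q = 0.0909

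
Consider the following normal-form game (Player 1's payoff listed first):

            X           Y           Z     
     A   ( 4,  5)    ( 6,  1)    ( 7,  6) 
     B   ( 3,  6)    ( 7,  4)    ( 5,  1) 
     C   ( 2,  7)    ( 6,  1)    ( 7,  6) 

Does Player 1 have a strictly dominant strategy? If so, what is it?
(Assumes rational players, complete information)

No strictly dominant strategy exists for Player 1

Work:
A strategy strictly dominates another if it gives a strictly higher payoff against every opponent action. Compare each pair of P1's strategies column-by-column:
  A vs B: [4 vs 3, 6 vs 7, 7 vs 5] → A does not strictly dominate B (column Y: 6 ≤ 7)
  A vs C: [4 vs 2, 6 vs 6, 7 vs 7] → A does not strictly dominate C (column Y: 6 ≤ 6)
  B vs A: [3 vs 4, 7 vs 6, 5 vs 7] → B does not strictly dominate A (column X: 3 ≤ 4)
  B vs C: [3 vs 2, 7 vs 6, 5 vs 7] → B does not strictly dominate C (column Z: 5 ≤ 7)
  C vs A: [2 vs 4, 6 vs 6, 7 vs 7] → C does not strictly dominate A (column X: 2 ≤ 4)
  C vs B: [2 vs 3, 6 vs 7, 7 vs 5] → C does not strictly dominate B (column X: 2 ≤ 3)
No single strategy strictly dominates all others → no strictly dominant strategy.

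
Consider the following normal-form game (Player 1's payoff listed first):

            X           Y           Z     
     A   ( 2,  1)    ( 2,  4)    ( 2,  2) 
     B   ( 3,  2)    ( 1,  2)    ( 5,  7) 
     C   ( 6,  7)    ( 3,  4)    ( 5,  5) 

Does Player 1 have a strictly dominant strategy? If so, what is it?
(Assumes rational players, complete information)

No strictly dominant strategy exists for Player 1

Work:
A strategy strictly dominates another if it gives a strictly higher payoff against every opponent action. Compare each pair of P1's strategies column-by-column:
  A vs B: [2 vs 3, 2 vs 1, 2 vs 5] → A does not strictly dominate B (column X: 2 ≤ 3)
  A vs C: [2 vs 6, 2 vs 3, 2 vs 5] → A does not strictly dominate C (column X: 2 ≤ 6)
  B vs A: [3 vs 2, 1 vs 2, 5 vs 2] → B does not strictly dominate A (column Y: 1 ≤ 2)
  B vs C: [3 vs 6, 1 vs 3, 5 vs 5] → B does not strictly dominate C (column X: 3 ≤ 6)
  C vs A: [6 vs 2, 3 vs 2, 5 vs 2] → C strictly dominates A
  C vs B: [6 vs 3, 3 vs 1, 5 vs 5] → C does not strictly dominate B (column Z: 5 ≤ 5)
No single strategy strictly dominates all others → no strictly dominant strategy.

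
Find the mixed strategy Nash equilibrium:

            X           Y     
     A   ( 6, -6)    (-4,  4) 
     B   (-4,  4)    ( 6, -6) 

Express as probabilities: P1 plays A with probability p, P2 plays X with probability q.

p = 0.5, q = 0.5

Work:
Find probabilities that make opponent indifferent:
P2 chooses q to make P1 indifferent between A and B
P1 chooses p to make P2 indifferent between X and Y
Mixed NE: P1 plays (A: 0.5, B: 0.5), P2 plays (X: 0.5, Y: 0.5)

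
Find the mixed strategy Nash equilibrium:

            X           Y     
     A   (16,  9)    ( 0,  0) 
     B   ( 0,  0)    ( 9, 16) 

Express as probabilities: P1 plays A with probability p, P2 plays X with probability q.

p = 0.64, q = 0.36

Work:
Find probabilities that make opponent indifferent:
P2 chooses q to make P1 indifferent between A and B
P1 chooses p to make P2 indifferent between X and Y
Mixed NE: P1 plays (A: 0.64, B: 0.36), P2 plays (X: 0.36, Y: 0.64)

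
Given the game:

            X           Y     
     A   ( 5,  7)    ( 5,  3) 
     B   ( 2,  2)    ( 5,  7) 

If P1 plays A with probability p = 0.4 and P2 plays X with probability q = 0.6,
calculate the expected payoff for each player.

E[P1] = 3.92, E[P2] = 4.56

Work:
E[P1] = p·q·π₁(A,X) + p·(1-q)·π₁(A,Y) + (1-p)·q·π₁(B,X) + (1-p)·(1-q)·π₁(B,Y)
= 0.4·0.6·5 + 0.4·0.4·5 + 0.6·0.6·2 + 0.6·0.4·5
= 3.92

E[P2] = 4.56 (similar calculation)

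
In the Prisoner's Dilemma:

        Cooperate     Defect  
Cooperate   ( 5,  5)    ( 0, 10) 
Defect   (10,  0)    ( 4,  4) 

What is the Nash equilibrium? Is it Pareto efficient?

(Defect, Defect) is NE; not Pareto efficient

Work:
Defect dominates Cooperate for both players:
If P2 cooperates: Defect (10) > Cooperate (5)
If P2 defects: Defect (4) > Cooperate (0)
NE: (Defect, Defect) with payoff (4, 4)
But (Cooperate, Cooperate) = (5, 5) Pareto dominates (4, 4)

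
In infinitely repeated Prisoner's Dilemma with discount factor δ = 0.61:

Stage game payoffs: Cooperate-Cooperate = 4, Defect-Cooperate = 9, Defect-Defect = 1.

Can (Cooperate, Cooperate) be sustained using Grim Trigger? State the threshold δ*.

δ* = 0.625; since δ = 0.61 < 0.625, cooperation cannot be sustained

Work:
For Grim Trigger:
Cooperate forever: 4/(1-δ)
Defect then punished: 9 + 1·δ/(1-δ)
Need: 4/(1-δ) ≥ 9 + 1·δ/(1-δ)
Solving: δ ≥ (T-R)/(T-P) = (9-4)/(9-1) = 0.625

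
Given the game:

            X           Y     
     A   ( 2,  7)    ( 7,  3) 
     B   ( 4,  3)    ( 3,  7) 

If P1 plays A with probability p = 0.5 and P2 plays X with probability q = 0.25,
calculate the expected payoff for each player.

E[P1] = 4.5, E[P2] = 5.0

Work:
E[P1] = p·q·π₁(A,X) + p·(1-q)·π₁(A,Y) + (1-p)·q·π₁(B,X) + (1-p)·(1-q)·π₁(B,Y)
= 0.5·0.25·2 + 0.5·0.75·7 + 0.5·0.25·4 + 0.5·0.75·3
= 4.5

E[P2] = 5.0 (similar calculation)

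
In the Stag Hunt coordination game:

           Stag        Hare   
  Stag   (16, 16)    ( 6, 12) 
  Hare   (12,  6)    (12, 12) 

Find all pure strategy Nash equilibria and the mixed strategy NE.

Pure NE: (Stag, Stag) and (Hare, Hare); Mixed NE: p = 0.6, q = 0.6

Work:
Check pure NE:
(Stag, Stag): (16, 16) - no unilateral deviation beneficial
(Hare, Hare): (12, 12) - no unilateral deviation beneficial
Mixed NE: P1 plays Stag with p = 0.6, P2 plays Stag with q = 0.6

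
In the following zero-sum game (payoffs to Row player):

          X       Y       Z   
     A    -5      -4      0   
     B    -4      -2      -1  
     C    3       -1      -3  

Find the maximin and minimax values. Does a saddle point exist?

Maximin = -3, Minimax = -1, Saddle: False

Work:
Row minimums: [-5, -4, -3] → maximin = -3
Column maximums: [3, -1, 0] → minimax = -1
No saddle point (maximin ≠ minimax). Mixed strategy needed.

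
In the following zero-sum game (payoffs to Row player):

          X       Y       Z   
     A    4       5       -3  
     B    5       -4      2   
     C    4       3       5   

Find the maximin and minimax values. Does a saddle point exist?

Maximin = 3, Minimax = 5, Saddle: False

Work:
Row minimums: [-3, -4, 3] → maximin = 3
Column maximums: [5, 5, 5] → minimax = 5
No saddle point (maximin ≠ minimax). Mixed strategy needed.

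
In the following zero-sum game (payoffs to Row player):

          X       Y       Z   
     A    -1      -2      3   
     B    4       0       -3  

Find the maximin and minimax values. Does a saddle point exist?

Maximin = -2, Minimax = 0, Saddle: False

Work:
Row minimums: [-2, -3] → maximin = -2
Column maximums: [4, 0, 3] → minimax = 0
No saddle point (maximin ≠ minimax). Mixed strategy needed.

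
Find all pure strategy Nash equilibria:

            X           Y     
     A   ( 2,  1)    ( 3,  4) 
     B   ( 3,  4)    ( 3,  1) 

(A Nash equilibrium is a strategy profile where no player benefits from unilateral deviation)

Nash equilibrium: (A, Y), (B, X)

Work:
Best responses:
  P1 vs X: payoffs [2, 3] → best response B (payoff 3)
  P1 vs Y: payoffs [3, 3] → best response A/B (payoff 3)
  P2 vs A: payoffs [1, 4] → best response Y (payoff 4)
  P2 vs B: payoffs [4, 1] → best response X (payoff 4)
Mutual best responses: (A,Y), (B,X) → Nash equilibria.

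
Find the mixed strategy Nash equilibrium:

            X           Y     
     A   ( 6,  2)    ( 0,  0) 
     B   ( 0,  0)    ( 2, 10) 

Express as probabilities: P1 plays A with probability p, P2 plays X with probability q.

p = 0.8333, q = 0.25

Work:
Find probabilities that make opponent indifferent:
P2 chooses q to make P1 indifferent between A and B
P1 chooses p to make P2 indifferent between X and Y
Mixed NE: P1 plays (A: 0.8333, B: 0.1667), P2 plays (X: 0.25, Y: 0.75)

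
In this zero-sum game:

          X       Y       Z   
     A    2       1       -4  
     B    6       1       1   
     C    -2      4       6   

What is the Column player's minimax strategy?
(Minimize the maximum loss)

Column should play Y, value = 4

Work:
Column player minimizes Row's maximum payoff:
Column X: max payoff to Row = 6
Column Y: max payoff to Row = 4
Column Z: max payoff to Row = 6
Minimum is 4, achieved by column Y.
Minimax strategy: Y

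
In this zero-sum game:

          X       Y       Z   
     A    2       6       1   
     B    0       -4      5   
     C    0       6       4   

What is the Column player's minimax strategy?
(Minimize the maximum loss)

Column should play X, value = 2

Work:
Column player minimizes Row's maximum payoff:
Column X: max payoff to Row = 2
Column Y: max payoff to Row = 6
Column Z: max payoff to Row = 5
Minimum is 2, achieved by column X.
Minimax strategy: X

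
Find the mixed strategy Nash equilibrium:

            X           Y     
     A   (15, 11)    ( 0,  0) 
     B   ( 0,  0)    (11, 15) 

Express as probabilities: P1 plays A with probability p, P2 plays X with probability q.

p = 0.5769, q = 0.4231

Work:
Find probabilities that make opponent indifferent:
P2 chooses q to make P1 indifferent between A and B
P1 chooses p to make P2 indifferent between X and Y
Mixed NE: P1 plays (A: 0.5769, B: 0.4231), P2 plays (X: 0.4231, Y: 0.5769)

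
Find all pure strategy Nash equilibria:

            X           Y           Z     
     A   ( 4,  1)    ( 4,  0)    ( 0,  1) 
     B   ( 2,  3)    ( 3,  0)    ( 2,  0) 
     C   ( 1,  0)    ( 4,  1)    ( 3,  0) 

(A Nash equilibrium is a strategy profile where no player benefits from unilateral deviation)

Nash equilibrium: (A, X), (C, Y)

Work:
Best responses:
  P1 vs X: payoffs [4, 2, 1] → best response A (payoff 4)
  P1 vs Y: payoffs [4, 3, 4] → best response A/C (payoff 4)
  P1 vs Z: payoffs [0, 2, 3] → best response C (payoff 3)
  P2 vs A: payoffs [1, 0, 1] → best response X/Z (payoff 1)
  P2 vs B: payoffs [3, 0, 0] → best response X (payoff 3)
  P2 vs C: payoffs [0, 1, 0] → best response Y (payoff 1)
Mutual best responses: (A,X), (C,Y) → Nash equilibria.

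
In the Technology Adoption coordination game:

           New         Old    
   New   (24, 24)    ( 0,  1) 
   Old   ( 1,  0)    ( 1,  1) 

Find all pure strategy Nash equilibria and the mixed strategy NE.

Pure NE: (New, New) and (Old, Old); Mixed NE: p = 0.0417, q = 0.0417

Work:
Check pure NE:
(New, New): (24, 24) - no unilateral deviation beneficial
(Old, Old): (1, 1) - no unilateral deviation beneficial
Mixed NE: P1 plays New with p = 0.0417, P2 plays New with q = 0.0417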